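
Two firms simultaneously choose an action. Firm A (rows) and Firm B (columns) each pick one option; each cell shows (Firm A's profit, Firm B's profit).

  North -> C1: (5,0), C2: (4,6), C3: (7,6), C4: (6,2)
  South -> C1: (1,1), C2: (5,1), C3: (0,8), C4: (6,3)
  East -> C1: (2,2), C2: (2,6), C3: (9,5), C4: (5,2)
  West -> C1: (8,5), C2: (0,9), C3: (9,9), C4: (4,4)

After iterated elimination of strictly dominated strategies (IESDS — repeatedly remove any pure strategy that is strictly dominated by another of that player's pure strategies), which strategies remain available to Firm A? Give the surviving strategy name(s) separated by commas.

Column C1 is eliminated: C3 beats it against every remaining row (North: 6>0, South: 8>1, East: 5>2, West: 9>5).
Column C4 is eliminated: C3 beats it against every remaining row (North: 6>2, South: 8>3, East: 5>2, West: 9>4).
Among the remaining strategies, none is strictly dominated by another pure strategy of the same player, so the elimination stops.
Surviving strategies — Firm A: {North, South, East, West}; Firm B: {C2, C3}.

North, South, East, West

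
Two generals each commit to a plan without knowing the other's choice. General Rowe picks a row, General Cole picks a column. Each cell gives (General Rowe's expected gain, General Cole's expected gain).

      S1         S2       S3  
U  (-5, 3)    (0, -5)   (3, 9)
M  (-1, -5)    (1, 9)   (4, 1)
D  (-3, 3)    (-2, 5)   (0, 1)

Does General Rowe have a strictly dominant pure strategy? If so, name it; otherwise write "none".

M vs U: S1: -1>-5, S2: 1>0, S3: 4>3.
M vs D: S1: -1>-3, S2: 1>-2, S3: 4>0.
M strictly beats every other strategy against every opponent action, so it is strictly dominant.

M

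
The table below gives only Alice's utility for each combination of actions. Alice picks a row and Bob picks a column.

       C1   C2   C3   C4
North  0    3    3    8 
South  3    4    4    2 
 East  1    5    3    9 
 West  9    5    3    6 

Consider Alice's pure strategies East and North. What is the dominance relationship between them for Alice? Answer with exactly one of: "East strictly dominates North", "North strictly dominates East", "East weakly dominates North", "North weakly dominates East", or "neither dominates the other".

East's payoffs vs North's, by Bob's action — C1: 1>0, C2: 5>3, C3: 3=3, C4: 9>8.
East is at least as good everywhere and strictly better somewhere (tied only at C3), so East weakly but not strictly dominates North.

East weakly dominates North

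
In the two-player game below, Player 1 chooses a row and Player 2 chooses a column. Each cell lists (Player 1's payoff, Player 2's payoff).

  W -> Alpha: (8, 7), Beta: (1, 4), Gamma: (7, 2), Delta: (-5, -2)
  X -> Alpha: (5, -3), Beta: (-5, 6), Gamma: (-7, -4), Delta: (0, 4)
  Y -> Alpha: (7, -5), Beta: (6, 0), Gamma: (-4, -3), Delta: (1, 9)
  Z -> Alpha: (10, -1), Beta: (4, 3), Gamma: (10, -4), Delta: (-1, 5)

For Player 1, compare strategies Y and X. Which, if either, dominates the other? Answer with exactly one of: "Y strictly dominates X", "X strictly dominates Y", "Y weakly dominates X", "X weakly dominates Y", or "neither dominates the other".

Y strictly dominates X

Y's payoffs vs X's, by Player 2's action — Alpha: 7>5, Beta: 6>-5, Gamma: -4>-7, Delta: 1>0.
Every comparison favours Y, so Y strictly dominates X.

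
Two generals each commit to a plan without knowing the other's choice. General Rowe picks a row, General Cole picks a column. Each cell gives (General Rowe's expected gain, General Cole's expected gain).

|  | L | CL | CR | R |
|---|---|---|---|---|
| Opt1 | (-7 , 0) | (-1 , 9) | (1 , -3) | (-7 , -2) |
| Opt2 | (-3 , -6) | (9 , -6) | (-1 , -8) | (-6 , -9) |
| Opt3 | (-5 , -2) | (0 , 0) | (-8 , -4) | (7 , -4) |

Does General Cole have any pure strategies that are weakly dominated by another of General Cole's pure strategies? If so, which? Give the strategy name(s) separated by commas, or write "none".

L, CR, R

L is weakly dominated by CL (Opt1: 9>0, Opt2: -6=-6, Opt3: 0>-2).
Nothing dominates CL: L at Opt1 (9>0); CR at Opt1 (9>-3); R at Opt1 (9>-2).
CR is weakly dominated by L (Opt1: 0>-3, Opt2: -6>-8, Opt3: -2>-4).
R is weakly dominated by L (Opt1: 0>-2, Opt2: -6>-9, Opt3: -2>-4).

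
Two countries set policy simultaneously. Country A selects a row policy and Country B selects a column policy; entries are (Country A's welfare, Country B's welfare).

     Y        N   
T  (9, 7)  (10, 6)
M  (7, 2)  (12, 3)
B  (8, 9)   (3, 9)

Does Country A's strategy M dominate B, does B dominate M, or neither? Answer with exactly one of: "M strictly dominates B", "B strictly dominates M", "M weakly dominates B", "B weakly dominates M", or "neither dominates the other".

neither dominates the other

Compare M to B across each opponent action: Y: 7<8, N: 12>3.
M does better at N but worse at Y; neither strategy dominates the other.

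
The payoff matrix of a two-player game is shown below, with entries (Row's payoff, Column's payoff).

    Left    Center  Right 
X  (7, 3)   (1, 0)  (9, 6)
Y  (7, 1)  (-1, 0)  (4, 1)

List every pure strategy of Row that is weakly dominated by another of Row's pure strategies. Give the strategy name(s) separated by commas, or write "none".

Y

X: no other strategy beats it everywhere (Y at Center (1>-1)).
Y is weakly dominated by X (Left: 7=7, Center: 1>-1, Right: 9>4).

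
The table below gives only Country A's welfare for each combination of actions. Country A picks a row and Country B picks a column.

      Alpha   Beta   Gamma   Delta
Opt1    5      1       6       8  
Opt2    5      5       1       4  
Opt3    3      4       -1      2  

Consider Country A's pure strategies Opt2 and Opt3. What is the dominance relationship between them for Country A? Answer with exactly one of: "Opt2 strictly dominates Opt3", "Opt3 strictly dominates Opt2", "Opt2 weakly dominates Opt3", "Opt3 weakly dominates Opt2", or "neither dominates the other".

Compare Opt2 to Opt3 across each choice by Country B: Alpha: 5>3, Beta: 5>4, Gamma: 1>-1, Delta: 4>2.
Opt2 gives a strictly higher payoff against each choice by Country B, so Opt2 strictly dominates Opt3.

Opt2 strictly dominates Opt3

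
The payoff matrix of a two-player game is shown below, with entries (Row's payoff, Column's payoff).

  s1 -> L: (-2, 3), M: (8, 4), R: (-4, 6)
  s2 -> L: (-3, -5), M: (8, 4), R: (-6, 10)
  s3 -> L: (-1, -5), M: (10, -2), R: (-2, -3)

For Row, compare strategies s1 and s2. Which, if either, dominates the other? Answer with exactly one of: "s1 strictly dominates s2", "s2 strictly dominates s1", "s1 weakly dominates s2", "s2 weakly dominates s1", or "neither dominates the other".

Compare s1 to s2 across each opponent action: L: -2>-3, M: 8=8, R: -4>-6.
s1 is at least as good everywhere and strictly better somewhere (tied only at M), so s1 weakly but not strictly dominates s2.

s1 weakly dominates s2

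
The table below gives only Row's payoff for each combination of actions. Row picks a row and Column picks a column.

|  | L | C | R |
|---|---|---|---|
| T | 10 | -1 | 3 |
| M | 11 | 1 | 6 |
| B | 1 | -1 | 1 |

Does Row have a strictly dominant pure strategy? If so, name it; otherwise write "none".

M vs T: L: 11>10, C: 1>-1, R: 6>3.
M vs B: L: 11>1, C: 1>-1, R: 6>1.
M strictly beats every other strategy against every opponent action, so it is strictly dominant.

M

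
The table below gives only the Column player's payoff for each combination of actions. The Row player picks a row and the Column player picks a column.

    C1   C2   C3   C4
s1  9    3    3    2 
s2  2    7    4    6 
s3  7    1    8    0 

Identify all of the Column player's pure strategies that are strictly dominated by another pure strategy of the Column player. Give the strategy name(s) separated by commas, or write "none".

C4

C1 is not dominated — it holds its own against C2 at s1 (9>3); C3 at s1 (9>3); C4 at s1 (9>2).
C2 is not dominated — it holds its own against C1 at s2 (7>2); C3 at s1 (3=3); C4 at s1 (3>2).
C3 is not dominated — it holds its own against C1 at s2 (4>2); C2 at s1 (3=3); C4 at s1 (3>2).
C4: dominated, since C2 does at least as well everywhere (s1: 3>2, s2: 7>6, s3: 1>0).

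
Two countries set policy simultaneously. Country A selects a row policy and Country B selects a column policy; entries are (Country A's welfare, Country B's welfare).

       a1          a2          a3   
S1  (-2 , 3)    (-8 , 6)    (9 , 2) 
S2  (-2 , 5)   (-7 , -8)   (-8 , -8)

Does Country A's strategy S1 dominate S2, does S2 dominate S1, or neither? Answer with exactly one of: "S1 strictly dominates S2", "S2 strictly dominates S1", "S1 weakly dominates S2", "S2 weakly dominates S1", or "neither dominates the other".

S1's payoffs vs S2's, by Country B's action — a1: -2=-2, a2: -8<-7, a3: 9>-8.
S1 does better at a3 but worse at a2; neither strategy dominates the other.

neither dominates the other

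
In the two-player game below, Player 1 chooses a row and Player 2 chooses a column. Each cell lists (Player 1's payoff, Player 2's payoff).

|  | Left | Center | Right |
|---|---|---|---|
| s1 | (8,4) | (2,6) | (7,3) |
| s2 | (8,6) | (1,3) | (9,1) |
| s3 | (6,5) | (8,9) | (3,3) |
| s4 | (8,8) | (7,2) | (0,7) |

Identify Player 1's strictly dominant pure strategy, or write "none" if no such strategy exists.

none

s1 fails to dominate s2 at Left (8=8).
s2 fails to dominate s1 at Left (8=8).
s3 fails to dominate s1 at Left (6<8).
s4 fails to dominate s1 at Left (8=8).
No single strategy dominates all the others.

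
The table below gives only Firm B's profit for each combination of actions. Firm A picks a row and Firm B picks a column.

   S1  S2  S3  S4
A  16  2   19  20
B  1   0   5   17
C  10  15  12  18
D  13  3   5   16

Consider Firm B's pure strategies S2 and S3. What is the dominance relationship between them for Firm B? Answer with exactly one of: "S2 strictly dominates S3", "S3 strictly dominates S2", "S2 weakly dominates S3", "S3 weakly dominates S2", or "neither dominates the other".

S2's payoffs vs S3's, by Firm A's action — A: 2<19, B: 0<5, C: 15>12, D: 3<5.
S2 does better at C but worse at A, B, D; neither strategy dominates the other.

neither dominates the other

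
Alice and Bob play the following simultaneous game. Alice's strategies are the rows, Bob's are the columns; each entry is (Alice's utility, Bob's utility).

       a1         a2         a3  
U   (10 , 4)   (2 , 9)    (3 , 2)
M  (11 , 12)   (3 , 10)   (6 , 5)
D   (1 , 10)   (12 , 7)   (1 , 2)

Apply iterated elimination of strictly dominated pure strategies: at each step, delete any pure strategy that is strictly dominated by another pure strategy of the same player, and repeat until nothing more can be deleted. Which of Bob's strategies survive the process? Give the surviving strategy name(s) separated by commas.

a1

Row U is eliminated: M beats it against every remaining column (a1: 11>10, a2: 3>2, a3: 6>3).
For Bob, a1 strictly dominates a2 on the remaining rows (M: 12>10, D: 10>7); eliminate a2.
Alice's strategy D is strictly dominated by M (a1: 11>1, a3: 6>1) and is removed.
Column a3 is eliminated: a1 beats it against every remaining row (M: 12>5).
Among the remaining strategies, none is strictly dominated by another pure strategy of the same player, so the elimination stops.
Surviving strategies — Alice: {M}; Bob: {a1}.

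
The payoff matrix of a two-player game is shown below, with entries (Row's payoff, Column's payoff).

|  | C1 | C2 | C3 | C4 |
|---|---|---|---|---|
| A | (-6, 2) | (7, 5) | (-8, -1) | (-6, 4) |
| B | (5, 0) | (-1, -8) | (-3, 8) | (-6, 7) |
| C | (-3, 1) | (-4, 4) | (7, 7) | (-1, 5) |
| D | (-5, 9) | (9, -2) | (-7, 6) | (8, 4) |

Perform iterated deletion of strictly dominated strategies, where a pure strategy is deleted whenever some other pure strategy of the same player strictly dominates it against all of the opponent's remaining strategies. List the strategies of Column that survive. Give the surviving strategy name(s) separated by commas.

C3

Row's strategy A is strictly dominated by D (C1: -5>-6, C2: 9>7, C3: -7>-8, C4: 8>-6) and is removed.
For Column, C3 strictly dominates C2 on the remaining rows (B: 8>-8, C: 7>4, D: 6>-2); eliminate C2.
For Column, C3 strictly dominates C4 on the remaining rows (B: 8>7, C: 7>5, D: 6>4); eliminate C4.
Row's strategy D is strictly dominated by B (C1: 5>-5, C3: -3>-7) and is removed.
For Column, C3 strictly dominates C1 on the remaining rows (B: 8>0, C: 7>1); eliminate C1.
For Row, C strictly dominates B on the remaining columns (C3: 7>-3); eliminate B.
Among the remaining strategies, none is strictly dominated by another pure strategy of the same player, so the elimination stops.
Surviving strategies — Row: {C}; Column: {C3}.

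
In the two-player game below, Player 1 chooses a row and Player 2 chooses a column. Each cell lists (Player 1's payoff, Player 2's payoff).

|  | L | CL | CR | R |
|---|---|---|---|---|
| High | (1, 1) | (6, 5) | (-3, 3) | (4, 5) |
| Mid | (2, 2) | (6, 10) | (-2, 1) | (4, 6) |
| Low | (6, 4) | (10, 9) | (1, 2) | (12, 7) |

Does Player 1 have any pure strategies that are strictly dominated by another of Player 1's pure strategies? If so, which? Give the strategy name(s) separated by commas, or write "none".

High, Mid

High: dominated, since Low does at least as well everywhere (L: 6>1, CL: 10>6, CR: 1>-3, R: 12>4).
Low strictly dominates Mid — L: 6>2, CL: 10>6, CR: 1>-2, R: 12>4.
Low: no other strategy beats it everywhere (High at L (6>1); Mid at L (6>2)).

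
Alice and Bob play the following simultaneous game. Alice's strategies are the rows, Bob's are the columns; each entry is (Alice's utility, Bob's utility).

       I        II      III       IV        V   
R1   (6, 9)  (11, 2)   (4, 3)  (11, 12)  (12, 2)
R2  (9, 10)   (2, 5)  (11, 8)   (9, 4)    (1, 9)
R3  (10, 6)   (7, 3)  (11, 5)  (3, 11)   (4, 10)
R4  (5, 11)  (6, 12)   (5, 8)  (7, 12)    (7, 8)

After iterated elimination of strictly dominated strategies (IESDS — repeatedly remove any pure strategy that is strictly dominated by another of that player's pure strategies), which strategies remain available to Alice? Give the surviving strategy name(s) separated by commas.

For Bob, I strictly dominates III on the remaining rows (R1: 9>3, R2: 10>8, R3: 6>5, R4: 11>8); eliminate III.
For Alice, R1 strictly dominates R4 on the remaining columns (I: 6>5, II: 11>6, IV: 11>7, V: 12>7); eliminate R4.
Column II is eliminated: I beats it against every remaining row (R1: 9>2, R2: 10>5, R3: 6>3).
Among the remaining strategies, none is strictly dominated by another pure strategy of the same player, so the elimination stops.
Surviving strategies — Alice: {R1, R2, R3}; Bob: {I, IV, V}.

R1, R2, R3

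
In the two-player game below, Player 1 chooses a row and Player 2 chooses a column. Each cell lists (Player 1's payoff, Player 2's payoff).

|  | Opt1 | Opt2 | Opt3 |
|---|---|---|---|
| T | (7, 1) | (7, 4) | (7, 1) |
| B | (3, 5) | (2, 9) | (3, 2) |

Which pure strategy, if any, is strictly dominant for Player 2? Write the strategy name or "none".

Opt2

Opt2 vs Opt1: T: 4>1, B: 9>5.
Opt2 vs Opt3: T: 4>1, B: 9>2.
Opt2 strictly beats every other strategy against every opponent action, so it is strictly dominant.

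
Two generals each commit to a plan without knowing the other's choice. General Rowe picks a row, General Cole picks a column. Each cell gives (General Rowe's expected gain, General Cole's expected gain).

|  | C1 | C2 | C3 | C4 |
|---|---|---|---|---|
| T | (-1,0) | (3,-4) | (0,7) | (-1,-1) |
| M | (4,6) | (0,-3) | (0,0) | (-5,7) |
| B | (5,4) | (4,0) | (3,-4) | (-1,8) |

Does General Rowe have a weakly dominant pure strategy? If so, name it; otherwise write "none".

B vs T: C1: 5>-1, C2: 4>3, C3: 3>0, C4: -1=-1.
B vs M: C1: 5>4, C2: 4>0, C3: 3>0, C4: -1>-5.
B is at least as good as every other strategy against every opponent action, so it is weakly dominant.

B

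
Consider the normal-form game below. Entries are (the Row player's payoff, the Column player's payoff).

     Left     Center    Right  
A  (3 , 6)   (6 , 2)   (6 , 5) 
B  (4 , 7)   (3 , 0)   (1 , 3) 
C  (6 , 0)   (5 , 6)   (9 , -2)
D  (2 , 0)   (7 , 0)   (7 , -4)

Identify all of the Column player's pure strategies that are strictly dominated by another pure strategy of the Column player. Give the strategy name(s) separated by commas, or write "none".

Right

Left: no other strategy beats it everywhere (Center at A (6>2); Right at A (6>5)).
Center is not dominated — it holds its own against Left at C (6>0); Right at C (6>-2).
Right is strictly dominated by Left (A: 6>5, B: 7>3, C: 0>-2, D: 0>-4).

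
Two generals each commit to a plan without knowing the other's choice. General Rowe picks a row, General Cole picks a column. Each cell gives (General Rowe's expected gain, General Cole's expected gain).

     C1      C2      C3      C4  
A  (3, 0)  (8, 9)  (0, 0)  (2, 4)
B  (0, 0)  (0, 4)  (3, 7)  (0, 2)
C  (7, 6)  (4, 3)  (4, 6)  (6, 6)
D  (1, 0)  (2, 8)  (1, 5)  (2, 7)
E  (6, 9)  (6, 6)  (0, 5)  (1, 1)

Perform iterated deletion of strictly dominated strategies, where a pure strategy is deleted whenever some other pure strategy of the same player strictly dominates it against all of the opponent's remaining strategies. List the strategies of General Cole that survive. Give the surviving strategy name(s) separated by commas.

C1, C2, C3, C4

General Rowe's strategy B is strictly dominated by C (C1: 7>0, C2: 4>0, C3: 4>3, C4: 6>0) and is removed.
For General Rowe, C strictly dominates D on the remaining columns (C1: 7>1, C2: 4>2, C3: 4>1, C4: 6>2); eliminate D.
Among the remaining strategies, none is strictly dominated by another pure strategy of the same player, so the elimination stops.
Surviving strategies — General Rowe: {A, C, E}; General Cole: {C1, C2, C3, C4}.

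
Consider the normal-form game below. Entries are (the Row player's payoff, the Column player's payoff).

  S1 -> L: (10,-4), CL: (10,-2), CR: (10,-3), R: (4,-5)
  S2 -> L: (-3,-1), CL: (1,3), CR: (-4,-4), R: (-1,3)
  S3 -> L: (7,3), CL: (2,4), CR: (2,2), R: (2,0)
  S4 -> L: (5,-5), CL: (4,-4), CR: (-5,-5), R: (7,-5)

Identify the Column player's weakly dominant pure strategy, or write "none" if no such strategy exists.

CL

CL vs L: S1: -2>-4, S2: 3>-1, S3: 4>3, S4: -4>-5.
CL vs CR: S1: -2>-3, S2: 3>-4, S3: 4>2, S4: -4>-5.
CL vs R: S1: -2>-5, S2: 3=3, S3: 4>0, S4: -4>-5.
CL is at least as good as every other strategy against every opponent action, so it is weakly dominant.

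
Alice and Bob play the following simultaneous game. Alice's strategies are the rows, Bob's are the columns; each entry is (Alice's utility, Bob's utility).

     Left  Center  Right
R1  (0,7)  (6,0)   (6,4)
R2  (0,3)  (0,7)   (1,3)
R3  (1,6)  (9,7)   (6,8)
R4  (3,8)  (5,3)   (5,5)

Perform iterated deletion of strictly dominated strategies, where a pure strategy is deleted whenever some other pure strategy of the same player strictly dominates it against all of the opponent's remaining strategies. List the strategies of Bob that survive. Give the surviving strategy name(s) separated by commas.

Left, Right

Row R2 is eliminated: R3 beats it against every remaining column (Left: 1>0, Center: 9>0, Right: 6>1).
Bob's strategy Center is strictly dominated by Right (R1: 4>0, R3: 8>7, R4: 5>3) and is removed.
Among the remaining strategies, none is strictly dominated by another pure strategy of the same player, so the elimination stops.
Surviving strategies — Alice: {R1, R3, R4}; Bob: {Left, Right}.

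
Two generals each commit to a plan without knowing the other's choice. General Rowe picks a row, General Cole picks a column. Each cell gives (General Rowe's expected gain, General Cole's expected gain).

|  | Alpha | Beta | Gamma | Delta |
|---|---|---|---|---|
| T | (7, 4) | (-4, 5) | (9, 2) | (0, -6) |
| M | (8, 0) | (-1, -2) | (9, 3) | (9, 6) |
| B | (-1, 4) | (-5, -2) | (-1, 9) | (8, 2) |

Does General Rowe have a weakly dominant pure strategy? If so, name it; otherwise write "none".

M vs T: Alpha: 8>7, Beta: -1>-4, Gamma: 9=9, Delta: 9>0.
M vs B: Alpha: 8>-1, Beta: -1>-5, Gamma: 9>-1, Delta: 9>8.
M is at least as good as every other strategy against every opponent action, so it is weakly dominant.

M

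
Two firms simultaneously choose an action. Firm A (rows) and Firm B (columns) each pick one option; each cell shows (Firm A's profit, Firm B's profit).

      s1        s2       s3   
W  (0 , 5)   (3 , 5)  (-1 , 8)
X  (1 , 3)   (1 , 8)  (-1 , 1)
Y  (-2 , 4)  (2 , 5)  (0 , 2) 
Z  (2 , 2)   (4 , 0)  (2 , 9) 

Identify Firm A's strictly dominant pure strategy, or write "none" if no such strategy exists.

Z

Z vs W: s1: 2>0, s2: 4>3, s3: 2>-1.
Z vs X: s1: 2>1, s2: 4>1, s3: 2>-1.
Z vs Y: s1: 2>-2, s2: 4>2, s3: 2>0.
Z strictly beats every other strategy against every opponent action, so it is strictly dominant.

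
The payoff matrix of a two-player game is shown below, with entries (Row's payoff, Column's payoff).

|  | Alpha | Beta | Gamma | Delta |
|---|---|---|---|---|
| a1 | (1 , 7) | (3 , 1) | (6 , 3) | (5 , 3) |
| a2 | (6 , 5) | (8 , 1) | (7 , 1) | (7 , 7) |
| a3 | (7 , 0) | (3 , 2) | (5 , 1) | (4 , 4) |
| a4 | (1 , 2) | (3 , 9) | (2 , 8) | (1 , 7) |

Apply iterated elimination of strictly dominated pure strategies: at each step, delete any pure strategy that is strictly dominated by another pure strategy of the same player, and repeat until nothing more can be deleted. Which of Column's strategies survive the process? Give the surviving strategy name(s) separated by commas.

Delta

For Row, a2 strictly dominates a1 on the remaining columns (Alpha: 6>1, Beta: 8>3, Gamma: 7>6, Delta: 7>5); eliminate a1.
Row a4 is eliminated: a2 beats it against every remaining column (Alpha: 6>1, Beta: 8>3, Gamma: 7>2, Delta: 7>1).
Column Alpha is eliminated: Delta beats it against every remaining row (a2: 7>5, a3: 4>0).
Row a3 is eliminated: a2 beats it against every remaining column (Beta: 8>3, Gamma: 7>5, Delta: 7>4).
Column's strategy Beta is strictly dominated by Delta (a2: 7>1) and is removed.
Column Gamma is eliminated: Delta beats it against every remaining row (a2: 7>1).
Among the remaining strategies, none is strictly dominated by another pure strategy of the same player, so the elimination stops.
Surviving strategies — Row: {a2}; Column: {Delta}.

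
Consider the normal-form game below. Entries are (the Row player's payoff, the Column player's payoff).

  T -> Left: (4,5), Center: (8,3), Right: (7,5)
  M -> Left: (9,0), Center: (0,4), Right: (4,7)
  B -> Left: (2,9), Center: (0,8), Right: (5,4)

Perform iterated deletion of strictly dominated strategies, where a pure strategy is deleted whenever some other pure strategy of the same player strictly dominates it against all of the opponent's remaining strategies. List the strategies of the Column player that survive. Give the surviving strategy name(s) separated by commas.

Left, Right

For the Row player, T strictly dominates B on the remaining columns (Left: 4>2, Center: 8>0, Right: 7>5); eliminate B.
For the Column player, Right strictly dominates Center on the remaining rows (T: 5>3, M: 7>4); eliminate Center.
Among the remaining strategies, none is strictly dominated by another pure strategy of the same player, so the elimination stops.
Surviving strategies — the Row player: {T, M}; the Column player: {Left, Right}.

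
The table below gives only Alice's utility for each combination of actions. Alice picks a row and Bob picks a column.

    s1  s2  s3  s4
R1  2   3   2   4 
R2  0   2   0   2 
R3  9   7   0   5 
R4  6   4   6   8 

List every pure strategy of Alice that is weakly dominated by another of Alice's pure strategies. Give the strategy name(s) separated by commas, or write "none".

R1 is weakly dominated by R4 (s1: 6>2, s2: 4>3, s3: 6>2, s4: 8>4).
R1 weakly dominates R2 — s1: 2>0, s2: 3>2, s3: 2>0, s4: 4>2.
Nothing dominates R3: R1 at s1 (9>2); R2 at s1 (9>0); R4 at s1 (9>6).
R4 is not dominated — it holds its own against R1 at s1 (6>2); R2 at s1 (6>0); R3 at s3 (6>0).

R1, R2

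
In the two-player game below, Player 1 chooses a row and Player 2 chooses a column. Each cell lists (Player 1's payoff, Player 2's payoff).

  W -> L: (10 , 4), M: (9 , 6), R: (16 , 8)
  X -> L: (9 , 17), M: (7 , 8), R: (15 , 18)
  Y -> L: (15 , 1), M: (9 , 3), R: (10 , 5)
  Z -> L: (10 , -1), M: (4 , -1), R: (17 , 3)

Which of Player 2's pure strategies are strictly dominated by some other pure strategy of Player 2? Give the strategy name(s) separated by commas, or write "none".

L: dominated, since R does at least as well everywhere (W: 8>4, X: 18>17, Y: 5>1, Z: 3>-1).
M: dominated, since R does at least as well everywhere (W: 8>6, X: 18>8, Y: 5>3, Z: 3>-1).
Nothing dominates R: L at W (8>4); M at W (8>6).

L, M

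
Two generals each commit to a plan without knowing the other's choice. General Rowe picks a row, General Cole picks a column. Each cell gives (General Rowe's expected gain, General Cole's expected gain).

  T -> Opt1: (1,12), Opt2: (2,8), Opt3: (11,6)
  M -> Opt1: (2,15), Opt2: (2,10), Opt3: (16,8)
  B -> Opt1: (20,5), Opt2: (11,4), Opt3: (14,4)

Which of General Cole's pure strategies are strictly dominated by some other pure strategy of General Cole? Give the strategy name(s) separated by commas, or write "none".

Opt2, Opt3

Nothing dominates Opt1: Opt2 at T (12>8); Opt3 at T (12>6).
Opt1 strictly dominates Opt2 — T: 12>8, M: 15>10, B: 5>4.
Opt3 is strictly dominated by Opt1 (T: 12>6, M: 15>8, B: 5>4).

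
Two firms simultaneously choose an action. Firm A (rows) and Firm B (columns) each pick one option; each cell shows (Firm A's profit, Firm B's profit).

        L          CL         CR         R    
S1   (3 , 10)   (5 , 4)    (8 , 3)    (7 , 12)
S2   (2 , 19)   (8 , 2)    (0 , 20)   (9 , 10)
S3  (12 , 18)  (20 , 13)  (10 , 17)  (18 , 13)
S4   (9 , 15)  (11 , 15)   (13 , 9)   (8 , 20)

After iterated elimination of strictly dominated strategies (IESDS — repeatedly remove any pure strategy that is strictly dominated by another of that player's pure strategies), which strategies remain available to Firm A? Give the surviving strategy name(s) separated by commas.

S3

For Firm A, S3 strictly dominates S1 on the remaining columns (L: 12>3, CL: 20>5, CR: 10>8, R: 18>7); eliminate S1.
For Firm A, S3 strictly dominates S2 on the remaining columns (L: 12>2, CL: 20>8, CR: 10>0, R: 18>9); eliminate S2.
Column CR is eliminated: L beats it against every remaining row (S3: 18>17, S4: 15>9).
For Firm A, S3 strictly dominates S4 on the remaining columns (L: 12>9, CL: 20>11, R: 18>8); eliminate S4.
For Firm B, L strictly dominates CL on the remaining rows (S3: 18>13); eliminate CL.
Firm B's strategy R is strictly dominated by L (S3: 18>13) and is removed.
Among the remaining strategies, none is strictly dominated by another pure strategy of the same player, so the elimination stops.
Surviving strategies — Firm A: {S3}; Firm B: {L}.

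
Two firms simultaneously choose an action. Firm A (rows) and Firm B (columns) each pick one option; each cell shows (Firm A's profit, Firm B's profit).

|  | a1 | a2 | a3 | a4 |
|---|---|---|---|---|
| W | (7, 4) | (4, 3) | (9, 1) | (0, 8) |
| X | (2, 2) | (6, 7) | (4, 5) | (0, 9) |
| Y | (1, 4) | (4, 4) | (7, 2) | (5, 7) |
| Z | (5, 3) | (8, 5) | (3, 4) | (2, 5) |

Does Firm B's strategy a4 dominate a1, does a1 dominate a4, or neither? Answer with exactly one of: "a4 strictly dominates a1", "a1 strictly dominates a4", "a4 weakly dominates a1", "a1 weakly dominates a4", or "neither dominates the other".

a4 strictly dominates a1

a4's payoffs vs a1's, by Firm A's action — W: 8>4, X: 9>2, Y: 7>4, Z: 5>3.
Every comparison favours a4, so a4 strictly dominates a1.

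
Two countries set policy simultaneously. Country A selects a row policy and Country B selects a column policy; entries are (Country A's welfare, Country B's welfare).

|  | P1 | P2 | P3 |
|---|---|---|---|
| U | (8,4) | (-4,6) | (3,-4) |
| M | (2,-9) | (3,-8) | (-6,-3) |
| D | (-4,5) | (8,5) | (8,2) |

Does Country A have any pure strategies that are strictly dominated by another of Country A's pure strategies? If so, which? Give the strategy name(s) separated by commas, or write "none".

none

U is not dominated — it holds its own against M at P1 (8>2); D at P1 (8>-4).
Nothing dominates M: U at P2 (3>-4); D at P1 (2>-4).
D: no other strategy beats it everywhere (U at P2 (8>-4); M at P2 (8>3)).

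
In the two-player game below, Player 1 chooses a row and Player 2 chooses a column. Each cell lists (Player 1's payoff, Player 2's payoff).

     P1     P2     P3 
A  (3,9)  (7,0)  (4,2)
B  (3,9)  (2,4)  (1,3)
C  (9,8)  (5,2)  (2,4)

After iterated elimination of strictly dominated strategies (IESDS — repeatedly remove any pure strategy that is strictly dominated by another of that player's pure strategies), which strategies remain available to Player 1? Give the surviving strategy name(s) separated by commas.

Row B is eliminated: C beats it against every remaining column (P1: 9>3, P2: 5>2, P3: 2>1).
Column P2 is eliminated: P1 beats it against every remaining row (A: 9>0, C: 8>2).
Column P3 is eliminated: P1 beats it against every remaining row (A: 9>2, C: 8>4).
Player 1's strategy A is strictly dominated by C (P1: 9>3) and is removed.
Among the remaining strategies, none is strictly dominated by another pure strategy of the same player, so the elimination stops.
Surviving strategies — Player 1: {C}; Player 2: {P1}.

C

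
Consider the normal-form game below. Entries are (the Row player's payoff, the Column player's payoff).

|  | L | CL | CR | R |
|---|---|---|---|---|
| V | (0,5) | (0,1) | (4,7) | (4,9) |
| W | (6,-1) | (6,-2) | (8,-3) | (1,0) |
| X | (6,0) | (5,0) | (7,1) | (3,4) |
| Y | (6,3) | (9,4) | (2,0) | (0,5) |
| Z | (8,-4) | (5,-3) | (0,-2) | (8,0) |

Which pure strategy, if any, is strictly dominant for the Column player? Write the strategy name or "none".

R

R vs L: V: 9>5, W: 0>-1, X: 4>0, Y: 5>3, Z: 0>-4.
R vs CL: V: 9>1, W: 0>-2, X: 4>0, Y: 5>4, Z: 0>-3.
R vs CR: V: 9>7, W: 0>-3, X: 4>1, Y: 5>0, Z: 0>-2.
R strictly beats every other strategy against every opponent action, so it is strictly dominant.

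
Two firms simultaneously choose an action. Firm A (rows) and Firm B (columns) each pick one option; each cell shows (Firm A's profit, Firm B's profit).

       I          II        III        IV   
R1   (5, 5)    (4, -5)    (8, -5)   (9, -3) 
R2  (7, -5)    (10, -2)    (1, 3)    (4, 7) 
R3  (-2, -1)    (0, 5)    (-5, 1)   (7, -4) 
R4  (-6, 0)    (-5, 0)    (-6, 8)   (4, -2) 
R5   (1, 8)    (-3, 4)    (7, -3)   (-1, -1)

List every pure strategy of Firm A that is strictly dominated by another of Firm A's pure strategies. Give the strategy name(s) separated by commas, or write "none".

R1 is not dominated — it holds its own against R2 at III (8>1); R3 at I (5>-2); R4 at I (5>-6); R5 at I (5>1).
R2 is not dominated — it holds its own against R1 at I (7>5); R3 at I (7>-2); R4 at I (7>-6); R5 at I (7>1).
R3: dominated, since R1 does at least as well everywhere (I: 5>-2, II: 4>0, III: 8>-5, IV: 9>7).
R1 strictly dominates R4 — I: 5>-6, II: 4>-5, III: 8>-6, IV: 9>4.
R1 strictly dominates R5 — I: 5>1, II: 4>-3, III: 8>7, IV: 9>-1.

R3, R4, R5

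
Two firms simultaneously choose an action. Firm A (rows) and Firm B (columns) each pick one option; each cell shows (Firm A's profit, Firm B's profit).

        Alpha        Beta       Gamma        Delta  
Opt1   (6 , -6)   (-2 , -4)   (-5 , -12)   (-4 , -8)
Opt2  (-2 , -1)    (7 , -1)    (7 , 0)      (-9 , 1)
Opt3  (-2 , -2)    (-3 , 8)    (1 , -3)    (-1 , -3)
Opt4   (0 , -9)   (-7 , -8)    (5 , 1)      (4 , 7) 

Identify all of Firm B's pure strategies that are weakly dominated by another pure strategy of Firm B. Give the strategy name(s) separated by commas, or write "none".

Alpha, Gamma

Alpha is weakly dominated by Beta (Opt1: -4>-6, Opt2: -1=-1, Opt3: 8>-2, Opt4: -8>-9).
Beta is not dominated — it holds its own against Alpha at Opt1 (-4>-6); Gamma at Opt1 (-4>-12); Delta at Opt1 (-4>-8).
Delta weakly dominates Gamma — Opt1: -8>-12, Opt2: 1>0, Opt3: -3=-3, Opt4: 7>1.
Delta: no other strategy beats it everywhere (Alpha at Opt2 (1>-1); Beta at Opt2 (1>-1); Gamma at Opt1 (-8>-12)).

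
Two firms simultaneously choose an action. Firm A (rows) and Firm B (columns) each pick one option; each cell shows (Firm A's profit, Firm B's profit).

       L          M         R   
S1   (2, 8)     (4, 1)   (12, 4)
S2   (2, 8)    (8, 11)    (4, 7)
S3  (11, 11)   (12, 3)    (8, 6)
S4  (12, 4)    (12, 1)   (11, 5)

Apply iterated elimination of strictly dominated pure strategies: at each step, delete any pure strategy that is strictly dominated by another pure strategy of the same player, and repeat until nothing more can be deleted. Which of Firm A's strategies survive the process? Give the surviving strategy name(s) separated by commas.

Row S2 is eliminated: S3 beats it against every remaining column (L: 11>2, M: 12>8, R: 8>4).
For Firm B, L strictly dominates M on the remaining rows (S1: 8>1, S3: 11>3, S4: 4>1); eliminate M.
For Firm A, S4 strictly dominates S3 on the remaining columns (L: 12>11, R: 11>8); eliminate S3.
Among the remaining strategies, none is strictly dominated by another pure strategy of the same player, so the elimination stops.
Surviving strategies — Firm A: {S1, S4}; Firm B: {L, R}.

S1, S4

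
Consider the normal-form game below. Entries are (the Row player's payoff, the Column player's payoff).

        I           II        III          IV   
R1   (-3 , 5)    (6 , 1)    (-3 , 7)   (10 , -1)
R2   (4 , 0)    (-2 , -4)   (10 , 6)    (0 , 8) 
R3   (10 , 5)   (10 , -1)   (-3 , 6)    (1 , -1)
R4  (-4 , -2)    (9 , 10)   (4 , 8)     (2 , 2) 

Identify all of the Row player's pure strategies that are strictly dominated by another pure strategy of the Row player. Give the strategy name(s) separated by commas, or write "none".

Nothing dominates R1: R2 at II (6>-2); R3 at III (-3=-3); R4 at I (-3>-4).
Nothing dominates R2: R1 at I (4>-3); R3 at III (10>-3); R4 at I (4>-4).
Nothing dominates R3: R1 at I (10>-3); R2 at I (10>4); R4 at I (10>-4).
Nothing dominates R4: R1 at II (9>6); R2 at II (9>-2); R3 at III (4>-3).

none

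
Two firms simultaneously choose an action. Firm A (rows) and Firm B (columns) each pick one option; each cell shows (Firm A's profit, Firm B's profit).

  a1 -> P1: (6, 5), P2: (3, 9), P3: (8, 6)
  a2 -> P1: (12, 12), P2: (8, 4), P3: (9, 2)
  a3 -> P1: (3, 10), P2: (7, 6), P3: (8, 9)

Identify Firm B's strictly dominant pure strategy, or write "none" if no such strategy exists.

P1 fails to dominate P2 at a1 (5<9).
P2 fails to dominate P1 at a2 (4<12).
P3 fails to dominate P1 at a2 (2<12).
No single strategy dominates all the others.

none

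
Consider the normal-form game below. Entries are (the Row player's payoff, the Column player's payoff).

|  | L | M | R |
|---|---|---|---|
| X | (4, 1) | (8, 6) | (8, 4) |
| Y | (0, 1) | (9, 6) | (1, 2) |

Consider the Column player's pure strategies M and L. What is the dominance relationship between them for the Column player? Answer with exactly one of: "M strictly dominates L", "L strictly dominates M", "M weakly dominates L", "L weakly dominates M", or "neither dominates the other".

Compare M to L across each opponent action: X: 6>1, Y: 6>1.
Every comparison favours M, so M strictly dominates L.

M strictly dominates L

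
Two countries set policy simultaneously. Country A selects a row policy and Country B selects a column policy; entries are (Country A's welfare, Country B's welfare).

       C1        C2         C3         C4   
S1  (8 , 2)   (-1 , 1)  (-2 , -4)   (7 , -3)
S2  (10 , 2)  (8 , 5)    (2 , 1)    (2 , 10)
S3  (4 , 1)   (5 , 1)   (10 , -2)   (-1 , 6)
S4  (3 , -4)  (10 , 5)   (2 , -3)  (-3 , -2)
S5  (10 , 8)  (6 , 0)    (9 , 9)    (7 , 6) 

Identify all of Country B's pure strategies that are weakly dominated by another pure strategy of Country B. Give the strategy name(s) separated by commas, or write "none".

none

Nothing dominates C1: C2 at S1 (2>1); C3 at S1 (2>-4); C4 at S1 (2>-3).
C2 is not dominated — it holds its own against C1 at S2 (5>2); C3 at S1 (1>-4); C4 at S1 (1>-3).
C3: no other strategy beats it everywhere (C1 at S4 (-3>-4); C2 at S5 (9>0); C4 at S5 (9>6)).
C4 is not dominated — it holds its own against C1 at S2 (10>2); C2 at S2 (10>5); C3 at S1 (-3>-4).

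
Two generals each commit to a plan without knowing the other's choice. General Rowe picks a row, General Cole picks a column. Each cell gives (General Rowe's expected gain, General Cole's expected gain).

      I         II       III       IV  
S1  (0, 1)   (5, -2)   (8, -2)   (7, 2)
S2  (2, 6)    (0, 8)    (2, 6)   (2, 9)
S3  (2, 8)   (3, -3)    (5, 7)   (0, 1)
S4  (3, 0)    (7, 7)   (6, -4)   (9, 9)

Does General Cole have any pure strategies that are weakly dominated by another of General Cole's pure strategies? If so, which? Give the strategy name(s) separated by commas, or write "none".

II, III

I: no other strategy beats it everywhere (II at S1 (1>-2); III at S1 (1>-2); IV at S3 (8>1)).
II: dominated, since IV does at least as well everywhere (S1: 2>-2, S2: 9>8, S3: 1>-3, S4: 9>7).
I weakly dominates III — S1: 1>-2, S2: 6=6, S3: 8>7, S4: 0>-4.
IV is not dominated — it holds its own against I at S1 (2>1); II at S1 (2>-2); III at S1 (2>-2).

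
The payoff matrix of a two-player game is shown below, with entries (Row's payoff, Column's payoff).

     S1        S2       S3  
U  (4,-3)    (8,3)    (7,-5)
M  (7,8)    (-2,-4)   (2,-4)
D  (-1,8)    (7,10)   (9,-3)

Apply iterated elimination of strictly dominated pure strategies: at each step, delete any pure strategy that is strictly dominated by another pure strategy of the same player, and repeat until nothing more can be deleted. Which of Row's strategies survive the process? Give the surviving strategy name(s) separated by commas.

U, M

Column S3 is eliminated: S1 beats it against every remaining row (U: -3>-5, M: 8>-4, D: 8>-3).
Row D is eliminated: U beats it against every remaining column (S1: 4>-1, S2: 8>7).
Among the remaining strategies, none is strictly dominated by another pure strategy of the same player, so the elimination stops.
Surviving strategies — Row: {U, M}; Column: {S1, S2}.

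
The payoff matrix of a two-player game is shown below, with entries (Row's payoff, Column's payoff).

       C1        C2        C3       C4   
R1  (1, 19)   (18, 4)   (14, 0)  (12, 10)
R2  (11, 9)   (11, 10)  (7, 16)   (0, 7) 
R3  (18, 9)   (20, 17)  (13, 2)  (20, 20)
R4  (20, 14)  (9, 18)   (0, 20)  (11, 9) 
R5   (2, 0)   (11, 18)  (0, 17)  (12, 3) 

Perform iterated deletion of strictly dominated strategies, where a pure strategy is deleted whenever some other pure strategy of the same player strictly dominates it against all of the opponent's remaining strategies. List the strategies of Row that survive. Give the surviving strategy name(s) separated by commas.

R1, R3, R4

For Row, R3 strictly dominates R2 on the remaining columns (C1: 18>11, C2: 20>11, C3: 13>7, C4: 20>0); eliminate R2.
For Row, R3 strictly dominates R5 on the remaining columns (C1: 18>2, C2: 20>11, C3: 13>0, C4: 20>12); eliminate R5.
Among the remaining strategies, none is strictly dominated by another pure strategy of the same player, so the elimination stops.
Surviving strategies — Row: {R1, R3, R4}; Column: {C1, C2, C3, C4}.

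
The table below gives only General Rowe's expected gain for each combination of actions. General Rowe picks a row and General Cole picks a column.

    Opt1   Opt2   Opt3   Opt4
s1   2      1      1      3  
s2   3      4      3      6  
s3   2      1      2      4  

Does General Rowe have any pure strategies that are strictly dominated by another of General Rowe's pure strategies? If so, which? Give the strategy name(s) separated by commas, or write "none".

s1, s3

s1: dominated, since s2 does at least as well everywhere (Opt1: 3>2, Opt2: 4>1, Opt3: 3>1, Opt4: 6>3).
s2: no other strategy beats it everywhere (s1 at Opt1 (3>2); s3 at Opt1 (3>2)).
s3: dominated, since s2 does at least as well everywhere (Opt1: 3>2, Opt2: 4>1, Opt3: 3>2, Opt4: 6>4).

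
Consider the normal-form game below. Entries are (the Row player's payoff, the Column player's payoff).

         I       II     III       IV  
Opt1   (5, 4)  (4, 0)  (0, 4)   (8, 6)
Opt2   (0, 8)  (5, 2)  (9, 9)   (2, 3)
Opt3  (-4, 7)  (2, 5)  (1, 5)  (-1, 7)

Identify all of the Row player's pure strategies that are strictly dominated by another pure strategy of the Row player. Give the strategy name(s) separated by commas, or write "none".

Nothing dominates Opt1: Opt2 at I (5>0); Opt3 at I (5>-4).
Opt2 is not dominated — it holds its own against Opt1 at II (5>4); Opt3 at I (0>-4).
Opt2 strictly dominates Opt3 — I: 0>-4, II: 5>2, III: 9>1, IV: 2>-1.

Opt3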